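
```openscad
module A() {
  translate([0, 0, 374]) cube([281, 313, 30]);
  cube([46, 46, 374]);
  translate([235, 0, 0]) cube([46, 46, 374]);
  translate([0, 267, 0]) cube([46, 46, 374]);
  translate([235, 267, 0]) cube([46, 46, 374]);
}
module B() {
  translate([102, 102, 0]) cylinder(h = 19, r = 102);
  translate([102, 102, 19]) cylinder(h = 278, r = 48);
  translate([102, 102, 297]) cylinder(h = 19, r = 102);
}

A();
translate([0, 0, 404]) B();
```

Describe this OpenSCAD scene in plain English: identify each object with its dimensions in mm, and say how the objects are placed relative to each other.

A is a four-legged stool. The seat is 281×313 mm, 30 mm thick, top at z = 404 mm. It stands on four square legs, each 46×46 mm in cross-section, from z = 0 to the seat underside, each flush with a corner of the seat.

B is a spool: two coaxial disc flanges of radius 102 mm and thickness 19 mm, joined by a core cylinder of radius 48 mm and height 278 mm. The lower flange rests on z = 0 and the three cylinders share a vertical axis.

The spool is on top of the stool.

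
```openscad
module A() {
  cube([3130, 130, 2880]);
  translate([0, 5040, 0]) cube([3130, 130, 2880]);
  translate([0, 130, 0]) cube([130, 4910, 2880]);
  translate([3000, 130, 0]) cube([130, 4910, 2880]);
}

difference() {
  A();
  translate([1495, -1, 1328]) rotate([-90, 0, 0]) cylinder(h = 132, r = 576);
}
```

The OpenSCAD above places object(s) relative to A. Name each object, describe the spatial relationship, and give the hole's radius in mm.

The subtracted cylinder has r = 576 mm.

A is a house frame. The house frame has a circular hole through its front wall. The hole's radius is 576 mm.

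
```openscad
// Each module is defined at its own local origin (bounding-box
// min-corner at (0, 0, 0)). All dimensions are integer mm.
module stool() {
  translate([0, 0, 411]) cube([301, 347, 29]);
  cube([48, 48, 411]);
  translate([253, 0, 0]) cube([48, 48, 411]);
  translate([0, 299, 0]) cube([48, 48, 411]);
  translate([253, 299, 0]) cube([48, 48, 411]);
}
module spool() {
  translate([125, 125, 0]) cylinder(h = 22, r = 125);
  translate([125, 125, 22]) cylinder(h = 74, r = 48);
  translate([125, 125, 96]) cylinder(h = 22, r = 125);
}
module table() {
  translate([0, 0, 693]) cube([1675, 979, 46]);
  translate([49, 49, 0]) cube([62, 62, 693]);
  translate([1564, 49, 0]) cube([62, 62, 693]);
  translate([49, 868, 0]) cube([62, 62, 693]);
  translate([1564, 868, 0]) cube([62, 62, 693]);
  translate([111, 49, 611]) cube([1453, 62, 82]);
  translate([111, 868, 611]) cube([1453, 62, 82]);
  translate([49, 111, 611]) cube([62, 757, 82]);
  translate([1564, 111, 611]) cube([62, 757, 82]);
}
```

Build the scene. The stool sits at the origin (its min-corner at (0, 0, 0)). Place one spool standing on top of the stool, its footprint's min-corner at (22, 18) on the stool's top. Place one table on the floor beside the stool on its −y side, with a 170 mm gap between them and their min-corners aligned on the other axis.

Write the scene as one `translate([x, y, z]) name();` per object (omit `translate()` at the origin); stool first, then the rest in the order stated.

stool();
translate([22, 18, 440]) spool();
translate([0, -1149, 0]) table();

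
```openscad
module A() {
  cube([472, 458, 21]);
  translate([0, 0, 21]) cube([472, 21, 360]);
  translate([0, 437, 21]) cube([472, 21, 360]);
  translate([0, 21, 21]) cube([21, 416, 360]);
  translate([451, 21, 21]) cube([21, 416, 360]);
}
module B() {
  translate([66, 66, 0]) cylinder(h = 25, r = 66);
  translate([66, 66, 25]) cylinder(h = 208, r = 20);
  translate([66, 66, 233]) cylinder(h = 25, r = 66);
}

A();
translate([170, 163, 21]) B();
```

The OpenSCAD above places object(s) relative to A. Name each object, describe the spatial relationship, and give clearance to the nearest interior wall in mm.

Clearances: x = 149, y = 142; minimum 142 mm.

A is an open box. B is a spool. The spool sits inside the open box, centred. The clearance to the nearest interior wall is 142 mm.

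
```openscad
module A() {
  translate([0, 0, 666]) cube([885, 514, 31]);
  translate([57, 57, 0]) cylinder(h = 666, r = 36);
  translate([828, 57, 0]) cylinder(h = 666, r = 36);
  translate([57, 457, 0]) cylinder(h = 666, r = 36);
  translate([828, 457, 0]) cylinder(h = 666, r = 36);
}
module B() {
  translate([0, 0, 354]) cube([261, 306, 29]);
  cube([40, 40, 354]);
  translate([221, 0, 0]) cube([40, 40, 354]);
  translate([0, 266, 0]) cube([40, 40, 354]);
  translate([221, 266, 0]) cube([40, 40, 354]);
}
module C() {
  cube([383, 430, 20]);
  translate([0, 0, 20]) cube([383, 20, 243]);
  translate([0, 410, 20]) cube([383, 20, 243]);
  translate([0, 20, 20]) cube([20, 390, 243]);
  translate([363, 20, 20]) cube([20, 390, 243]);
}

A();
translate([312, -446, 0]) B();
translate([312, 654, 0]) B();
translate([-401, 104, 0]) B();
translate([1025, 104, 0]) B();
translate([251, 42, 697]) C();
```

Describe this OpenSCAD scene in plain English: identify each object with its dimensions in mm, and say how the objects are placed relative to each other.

A is a rectangular dining table. The top is 885×514×31 mm with its upper surface at z = 697 mm. It stands on four round legs of 72 mm diameter, each leg's bounding box inset 21 mm from the nearest pair of top edges, running from the floor to the underside of the top.

B is a four-legged stool. The seat is 261×306 mm, 29 mm thick, top at z = 383 mm. It stands on four square legs, each 40×40 mm in cross-section, from z = 0 to the seat underside, each flush with a corner of the seat.

C is an open-topped rectangular box: outside dimensions 383×430×263 mm, with a uniform wall and base thickness of 20 mm. The base is a full 383×430 slab on the floor; four walls sit on top of the base. The front and back walls (the −y and +y sides) span the full width; the two side walls fit between them.

Four stools sit around the table at the −y, +y, −x, +x sides. The open box is on top of the table, centred.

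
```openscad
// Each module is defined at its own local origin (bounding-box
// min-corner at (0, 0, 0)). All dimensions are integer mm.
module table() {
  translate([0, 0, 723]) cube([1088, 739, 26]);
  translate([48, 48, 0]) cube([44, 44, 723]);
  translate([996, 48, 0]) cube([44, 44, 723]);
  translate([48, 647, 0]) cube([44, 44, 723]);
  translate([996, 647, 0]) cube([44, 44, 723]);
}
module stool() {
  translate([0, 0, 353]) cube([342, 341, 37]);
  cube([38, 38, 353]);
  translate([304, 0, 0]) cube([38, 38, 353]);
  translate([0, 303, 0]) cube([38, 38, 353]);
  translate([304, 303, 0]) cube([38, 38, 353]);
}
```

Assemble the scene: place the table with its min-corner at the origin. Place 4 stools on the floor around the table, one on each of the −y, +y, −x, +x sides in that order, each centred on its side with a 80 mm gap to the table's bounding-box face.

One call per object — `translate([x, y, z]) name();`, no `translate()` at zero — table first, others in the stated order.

table();
translate([373, -421, 0]) stool();
translate([373, 819, 0]) stool();
translate([-422, 199, 0]) stool();
translate([1168, 199, 0]) stool();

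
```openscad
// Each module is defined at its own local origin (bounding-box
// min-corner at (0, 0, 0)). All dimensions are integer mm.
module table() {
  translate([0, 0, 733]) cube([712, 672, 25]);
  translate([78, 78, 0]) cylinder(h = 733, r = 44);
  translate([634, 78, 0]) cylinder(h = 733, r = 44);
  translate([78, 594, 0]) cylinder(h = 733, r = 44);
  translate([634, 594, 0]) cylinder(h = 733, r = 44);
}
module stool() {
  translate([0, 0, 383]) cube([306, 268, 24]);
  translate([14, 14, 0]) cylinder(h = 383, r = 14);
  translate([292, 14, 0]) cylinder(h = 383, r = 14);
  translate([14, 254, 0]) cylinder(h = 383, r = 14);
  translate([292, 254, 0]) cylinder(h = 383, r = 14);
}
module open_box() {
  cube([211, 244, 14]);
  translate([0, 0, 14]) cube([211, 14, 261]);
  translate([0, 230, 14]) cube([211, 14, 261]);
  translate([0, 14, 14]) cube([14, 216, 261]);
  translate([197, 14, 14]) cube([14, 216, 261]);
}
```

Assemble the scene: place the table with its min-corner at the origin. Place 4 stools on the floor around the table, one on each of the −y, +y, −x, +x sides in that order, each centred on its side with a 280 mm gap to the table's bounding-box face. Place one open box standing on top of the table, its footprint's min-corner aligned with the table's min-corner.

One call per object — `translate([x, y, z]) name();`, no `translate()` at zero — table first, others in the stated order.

table();
translate([203, -548, 0]) stool();
translate([203, 952, 0]) stool();
translate([-586, 202, 0]) stool();
translate([992, 202, 0]) stool();
translate([0, 0, 758]) open_box();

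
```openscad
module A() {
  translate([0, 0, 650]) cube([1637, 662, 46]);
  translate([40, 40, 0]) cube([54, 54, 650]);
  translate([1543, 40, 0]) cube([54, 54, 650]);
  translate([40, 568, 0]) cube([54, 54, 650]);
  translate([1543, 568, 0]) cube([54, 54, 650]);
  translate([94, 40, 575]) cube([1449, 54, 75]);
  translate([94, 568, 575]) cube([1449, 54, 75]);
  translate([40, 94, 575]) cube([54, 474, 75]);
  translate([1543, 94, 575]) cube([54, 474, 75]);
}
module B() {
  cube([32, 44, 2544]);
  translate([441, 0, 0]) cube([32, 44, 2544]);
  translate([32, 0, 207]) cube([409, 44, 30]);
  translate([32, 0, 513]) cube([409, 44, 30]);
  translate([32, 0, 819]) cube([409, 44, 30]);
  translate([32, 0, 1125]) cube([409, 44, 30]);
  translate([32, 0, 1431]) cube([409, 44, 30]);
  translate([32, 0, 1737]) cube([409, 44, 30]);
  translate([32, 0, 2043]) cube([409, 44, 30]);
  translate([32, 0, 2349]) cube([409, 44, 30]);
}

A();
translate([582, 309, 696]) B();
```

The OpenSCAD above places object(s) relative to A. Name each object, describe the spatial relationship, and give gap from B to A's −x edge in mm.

A is a table. B is a ladder. The ladder is on top of the table, centred. The gap from the ladder to the table's −x edge is 582 mm.

The ladder's min-x is at 582; the table's min-x is 0; gap = 582 mm.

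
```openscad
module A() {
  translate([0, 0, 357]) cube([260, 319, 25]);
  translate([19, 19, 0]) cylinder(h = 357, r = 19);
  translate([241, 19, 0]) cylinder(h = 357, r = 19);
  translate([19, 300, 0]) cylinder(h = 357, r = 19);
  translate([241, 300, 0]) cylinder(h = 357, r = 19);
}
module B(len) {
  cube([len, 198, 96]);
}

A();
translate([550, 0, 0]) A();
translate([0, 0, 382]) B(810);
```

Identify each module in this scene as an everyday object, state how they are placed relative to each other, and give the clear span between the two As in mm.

Second stool starts at x = 550; first ends at x = 260; clear span = 550 − 260 = 290 mm.

A is a stool. B is a beam. A beam spans the tops of two stools. The clear span between the two stools is 290 mm.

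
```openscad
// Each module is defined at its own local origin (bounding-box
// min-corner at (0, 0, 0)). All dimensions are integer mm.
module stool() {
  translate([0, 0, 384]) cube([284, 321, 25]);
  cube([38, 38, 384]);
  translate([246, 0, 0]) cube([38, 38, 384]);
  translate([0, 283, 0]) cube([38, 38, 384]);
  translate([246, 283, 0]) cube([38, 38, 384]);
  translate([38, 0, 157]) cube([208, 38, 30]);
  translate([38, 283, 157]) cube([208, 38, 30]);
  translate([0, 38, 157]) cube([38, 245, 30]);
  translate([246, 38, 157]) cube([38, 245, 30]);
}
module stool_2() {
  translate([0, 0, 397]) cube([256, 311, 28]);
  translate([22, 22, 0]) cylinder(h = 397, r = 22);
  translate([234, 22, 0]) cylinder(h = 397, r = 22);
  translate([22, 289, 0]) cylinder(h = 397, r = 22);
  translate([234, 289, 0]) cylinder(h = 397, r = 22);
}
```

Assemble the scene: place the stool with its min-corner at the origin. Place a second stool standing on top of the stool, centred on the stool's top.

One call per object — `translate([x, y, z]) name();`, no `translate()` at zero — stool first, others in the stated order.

stool();
translate([14, 5, 409]) stool_2();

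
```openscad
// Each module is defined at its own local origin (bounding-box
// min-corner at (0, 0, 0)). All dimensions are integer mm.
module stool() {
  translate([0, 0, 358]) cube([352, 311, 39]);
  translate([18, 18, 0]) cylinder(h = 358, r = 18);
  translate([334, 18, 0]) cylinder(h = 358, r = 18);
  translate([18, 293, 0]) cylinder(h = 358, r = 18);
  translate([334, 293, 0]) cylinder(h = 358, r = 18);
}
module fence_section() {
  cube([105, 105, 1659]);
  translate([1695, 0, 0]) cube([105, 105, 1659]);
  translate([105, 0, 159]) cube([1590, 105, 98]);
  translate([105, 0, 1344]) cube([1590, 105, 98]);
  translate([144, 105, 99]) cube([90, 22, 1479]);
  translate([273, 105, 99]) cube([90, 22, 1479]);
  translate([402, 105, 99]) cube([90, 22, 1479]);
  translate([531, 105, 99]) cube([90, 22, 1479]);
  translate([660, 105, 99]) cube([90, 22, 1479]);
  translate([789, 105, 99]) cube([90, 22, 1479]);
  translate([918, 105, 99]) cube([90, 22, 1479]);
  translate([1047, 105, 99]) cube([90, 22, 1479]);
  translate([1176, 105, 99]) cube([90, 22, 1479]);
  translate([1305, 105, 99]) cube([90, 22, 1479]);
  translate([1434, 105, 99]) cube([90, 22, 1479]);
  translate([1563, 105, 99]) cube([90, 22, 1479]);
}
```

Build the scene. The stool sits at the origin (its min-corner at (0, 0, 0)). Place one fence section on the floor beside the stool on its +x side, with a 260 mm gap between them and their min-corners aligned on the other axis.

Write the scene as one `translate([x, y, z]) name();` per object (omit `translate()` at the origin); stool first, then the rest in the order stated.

stool();
translate([612, 0, 0]) fence_section();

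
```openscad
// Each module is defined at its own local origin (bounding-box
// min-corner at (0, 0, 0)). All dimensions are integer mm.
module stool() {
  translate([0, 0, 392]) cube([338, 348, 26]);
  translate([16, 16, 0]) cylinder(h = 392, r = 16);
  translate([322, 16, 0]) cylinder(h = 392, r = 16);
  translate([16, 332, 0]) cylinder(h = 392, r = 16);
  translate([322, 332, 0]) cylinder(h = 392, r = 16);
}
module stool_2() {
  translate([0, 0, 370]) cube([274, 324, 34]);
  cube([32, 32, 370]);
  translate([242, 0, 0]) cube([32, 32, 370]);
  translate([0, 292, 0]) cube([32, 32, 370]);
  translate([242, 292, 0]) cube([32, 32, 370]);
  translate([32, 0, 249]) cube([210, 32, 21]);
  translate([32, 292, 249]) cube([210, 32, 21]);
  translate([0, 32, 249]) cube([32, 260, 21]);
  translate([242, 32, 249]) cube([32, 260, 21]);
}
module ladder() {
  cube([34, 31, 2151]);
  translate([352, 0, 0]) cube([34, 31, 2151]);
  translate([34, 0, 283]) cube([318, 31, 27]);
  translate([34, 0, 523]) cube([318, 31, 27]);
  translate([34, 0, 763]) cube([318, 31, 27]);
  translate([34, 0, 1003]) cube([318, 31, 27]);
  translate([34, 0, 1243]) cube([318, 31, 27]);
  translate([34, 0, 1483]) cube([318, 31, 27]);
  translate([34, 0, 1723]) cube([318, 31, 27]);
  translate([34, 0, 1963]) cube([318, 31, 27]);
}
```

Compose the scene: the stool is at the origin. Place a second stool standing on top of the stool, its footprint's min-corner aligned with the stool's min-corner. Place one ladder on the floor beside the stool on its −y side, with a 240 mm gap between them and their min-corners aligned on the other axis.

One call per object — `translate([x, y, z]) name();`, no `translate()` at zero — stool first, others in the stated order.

stool();
translate([0, 0, 418]) stool_2();
translate([0, -271, 0]) ladder();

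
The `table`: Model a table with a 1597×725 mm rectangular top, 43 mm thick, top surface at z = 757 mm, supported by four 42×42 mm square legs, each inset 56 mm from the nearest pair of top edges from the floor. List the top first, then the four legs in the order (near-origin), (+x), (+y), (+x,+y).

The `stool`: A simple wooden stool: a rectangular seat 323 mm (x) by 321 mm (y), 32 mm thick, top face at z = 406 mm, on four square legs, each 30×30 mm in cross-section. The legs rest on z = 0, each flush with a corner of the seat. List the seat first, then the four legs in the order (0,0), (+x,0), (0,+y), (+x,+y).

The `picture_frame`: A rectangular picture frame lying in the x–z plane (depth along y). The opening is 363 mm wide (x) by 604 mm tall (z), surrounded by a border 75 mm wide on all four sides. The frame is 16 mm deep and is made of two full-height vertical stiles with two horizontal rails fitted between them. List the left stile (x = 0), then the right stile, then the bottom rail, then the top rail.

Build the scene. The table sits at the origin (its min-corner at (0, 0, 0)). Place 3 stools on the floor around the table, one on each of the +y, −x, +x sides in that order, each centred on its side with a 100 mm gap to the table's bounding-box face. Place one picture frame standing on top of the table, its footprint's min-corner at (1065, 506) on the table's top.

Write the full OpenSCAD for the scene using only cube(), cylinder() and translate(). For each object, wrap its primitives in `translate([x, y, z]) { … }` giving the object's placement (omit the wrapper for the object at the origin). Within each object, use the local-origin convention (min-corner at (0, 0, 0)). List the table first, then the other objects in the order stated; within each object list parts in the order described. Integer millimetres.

translate([0, 0, 714]) cube([1597, 725, 43]);
translate([56, 56, 0]) cube([42, 42, 714]);
translate([1499, 56, 0]) cube([42, 42, 714]);
translate([56, 627, 0]) cube([42, 42, 714]);
translate([1499, 627, 0]) cube([42, 42, 714]);
translate([637, 825, 0]) {
  translate([0, 0, 374]) cube([323, 321, 32]);
  cube([30, 30, 374]);
  translate([293, 0, 0]) cube([30, 30, 374]);
  translate([0, 291, 0]) cube([30, 30, 374]);
  translate([293, 291, 0]) cube([30, 30, 374]);
}
translate([-423, 202, 0]) {
  translate([0, 0, 374]) cube([323, 321, 32]);
  cube([30, 30, 374]);
  translate([293, 0, 0]) cube([30, 30, 374]);
  translate([0, 291, 0]) cube([30, 30, 374]);
  translate([293, 291, 0]) cube([30, 30, 374]);
}
translate([1697, 202, 0]) {
  translate([0, 0, 374]) cube([323, 321, 32]);
  cube([30, 30, 374]);
  translate([293, 0, 0]) cube([30, 30, 374]);
  translate([0, 291, 0]) cube([30, 30, 374]);
  translate([293, 291, 0]) cube([30, 30, 374]);
}
translate([1065, 506, 757]) {
  cube([75, 16, 754]);
  translate([438, 0, 0]) cube([75, 16, 754]);
  translate([75, 0, 0]) cube([363, 16, 75]);
  translate([75, 0, 679]) cube([363, 16, 75]);
}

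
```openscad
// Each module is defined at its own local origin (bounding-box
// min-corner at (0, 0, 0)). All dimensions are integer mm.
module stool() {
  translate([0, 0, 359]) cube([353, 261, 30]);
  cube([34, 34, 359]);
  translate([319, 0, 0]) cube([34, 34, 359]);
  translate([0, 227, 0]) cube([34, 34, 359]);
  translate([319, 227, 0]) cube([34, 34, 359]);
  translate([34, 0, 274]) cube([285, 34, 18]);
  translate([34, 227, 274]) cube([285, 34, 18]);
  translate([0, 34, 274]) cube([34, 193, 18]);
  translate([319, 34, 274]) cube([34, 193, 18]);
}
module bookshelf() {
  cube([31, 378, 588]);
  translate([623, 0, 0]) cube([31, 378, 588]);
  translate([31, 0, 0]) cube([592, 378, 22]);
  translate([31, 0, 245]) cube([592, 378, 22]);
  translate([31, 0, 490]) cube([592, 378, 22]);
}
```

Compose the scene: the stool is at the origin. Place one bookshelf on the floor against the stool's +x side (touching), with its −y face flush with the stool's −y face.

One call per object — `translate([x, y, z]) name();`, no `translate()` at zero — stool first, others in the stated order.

stool();
translate([353, 0, 0]) bookshelf();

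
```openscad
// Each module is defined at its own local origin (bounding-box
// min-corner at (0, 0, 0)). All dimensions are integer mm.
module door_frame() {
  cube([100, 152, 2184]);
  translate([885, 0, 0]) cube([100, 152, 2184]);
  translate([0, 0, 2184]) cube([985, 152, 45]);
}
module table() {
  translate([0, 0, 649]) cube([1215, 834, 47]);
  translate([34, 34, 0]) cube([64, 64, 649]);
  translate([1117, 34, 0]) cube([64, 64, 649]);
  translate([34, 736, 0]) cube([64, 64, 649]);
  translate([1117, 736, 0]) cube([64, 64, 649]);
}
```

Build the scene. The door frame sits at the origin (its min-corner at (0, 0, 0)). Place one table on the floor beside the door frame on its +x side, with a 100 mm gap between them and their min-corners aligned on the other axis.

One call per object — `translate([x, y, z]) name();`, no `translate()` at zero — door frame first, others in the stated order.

door_frame();
translate([1085, 0, 0]) table();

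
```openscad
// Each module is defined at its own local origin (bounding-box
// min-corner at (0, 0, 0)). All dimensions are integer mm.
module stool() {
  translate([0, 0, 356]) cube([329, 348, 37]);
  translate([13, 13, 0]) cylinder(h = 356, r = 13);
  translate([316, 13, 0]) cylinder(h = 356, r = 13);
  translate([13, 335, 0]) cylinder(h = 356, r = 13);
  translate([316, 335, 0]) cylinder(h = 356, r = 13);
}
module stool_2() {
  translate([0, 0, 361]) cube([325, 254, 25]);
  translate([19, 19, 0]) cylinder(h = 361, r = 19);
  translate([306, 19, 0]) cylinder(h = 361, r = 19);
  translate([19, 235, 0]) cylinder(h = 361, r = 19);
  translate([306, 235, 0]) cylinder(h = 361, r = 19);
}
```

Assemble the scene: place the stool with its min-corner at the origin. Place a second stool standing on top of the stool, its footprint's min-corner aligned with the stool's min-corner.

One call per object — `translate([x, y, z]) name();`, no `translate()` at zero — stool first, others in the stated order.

stool();
translate([0, 0, 393]) stool_2();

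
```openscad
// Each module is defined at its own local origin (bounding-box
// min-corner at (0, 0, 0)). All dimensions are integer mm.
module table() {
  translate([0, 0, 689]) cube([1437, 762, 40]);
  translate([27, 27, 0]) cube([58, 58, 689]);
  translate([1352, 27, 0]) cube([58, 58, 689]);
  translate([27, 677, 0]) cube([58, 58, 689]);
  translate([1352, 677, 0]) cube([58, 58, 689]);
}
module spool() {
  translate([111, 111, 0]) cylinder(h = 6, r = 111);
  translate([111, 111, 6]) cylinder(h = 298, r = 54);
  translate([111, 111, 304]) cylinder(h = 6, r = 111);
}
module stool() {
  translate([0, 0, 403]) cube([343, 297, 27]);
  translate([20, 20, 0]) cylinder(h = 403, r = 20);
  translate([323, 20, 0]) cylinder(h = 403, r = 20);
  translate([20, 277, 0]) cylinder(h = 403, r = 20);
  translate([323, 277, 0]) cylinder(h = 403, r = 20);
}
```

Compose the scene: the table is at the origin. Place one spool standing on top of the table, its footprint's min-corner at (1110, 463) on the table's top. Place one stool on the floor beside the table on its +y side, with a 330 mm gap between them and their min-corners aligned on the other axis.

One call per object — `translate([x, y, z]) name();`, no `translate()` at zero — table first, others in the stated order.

table();
translate([1110, 463, 729]) spool();
translate([0, 1092, 0]) stool();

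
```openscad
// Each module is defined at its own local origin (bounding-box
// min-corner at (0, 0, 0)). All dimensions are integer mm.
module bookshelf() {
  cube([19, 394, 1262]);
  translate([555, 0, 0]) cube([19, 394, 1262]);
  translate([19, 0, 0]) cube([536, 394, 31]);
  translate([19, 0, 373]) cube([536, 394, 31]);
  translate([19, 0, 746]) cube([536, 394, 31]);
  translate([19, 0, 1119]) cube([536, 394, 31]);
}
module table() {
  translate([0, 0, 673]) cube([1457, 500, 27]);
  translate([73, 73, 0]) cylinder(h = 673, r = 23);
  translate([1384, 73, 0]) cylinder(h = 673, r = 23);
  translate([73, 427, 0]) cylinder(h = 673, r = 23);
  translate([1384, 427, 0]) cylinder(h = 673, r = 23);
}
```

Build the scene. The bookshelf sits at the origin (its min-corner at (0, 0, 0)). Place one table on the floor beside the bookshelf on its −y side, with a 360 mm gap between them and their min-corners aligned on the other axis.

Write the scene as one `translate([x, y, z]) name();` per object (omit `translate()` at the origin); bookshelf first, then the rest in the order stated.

bookshelf();
translate([0, -860, 0]) table();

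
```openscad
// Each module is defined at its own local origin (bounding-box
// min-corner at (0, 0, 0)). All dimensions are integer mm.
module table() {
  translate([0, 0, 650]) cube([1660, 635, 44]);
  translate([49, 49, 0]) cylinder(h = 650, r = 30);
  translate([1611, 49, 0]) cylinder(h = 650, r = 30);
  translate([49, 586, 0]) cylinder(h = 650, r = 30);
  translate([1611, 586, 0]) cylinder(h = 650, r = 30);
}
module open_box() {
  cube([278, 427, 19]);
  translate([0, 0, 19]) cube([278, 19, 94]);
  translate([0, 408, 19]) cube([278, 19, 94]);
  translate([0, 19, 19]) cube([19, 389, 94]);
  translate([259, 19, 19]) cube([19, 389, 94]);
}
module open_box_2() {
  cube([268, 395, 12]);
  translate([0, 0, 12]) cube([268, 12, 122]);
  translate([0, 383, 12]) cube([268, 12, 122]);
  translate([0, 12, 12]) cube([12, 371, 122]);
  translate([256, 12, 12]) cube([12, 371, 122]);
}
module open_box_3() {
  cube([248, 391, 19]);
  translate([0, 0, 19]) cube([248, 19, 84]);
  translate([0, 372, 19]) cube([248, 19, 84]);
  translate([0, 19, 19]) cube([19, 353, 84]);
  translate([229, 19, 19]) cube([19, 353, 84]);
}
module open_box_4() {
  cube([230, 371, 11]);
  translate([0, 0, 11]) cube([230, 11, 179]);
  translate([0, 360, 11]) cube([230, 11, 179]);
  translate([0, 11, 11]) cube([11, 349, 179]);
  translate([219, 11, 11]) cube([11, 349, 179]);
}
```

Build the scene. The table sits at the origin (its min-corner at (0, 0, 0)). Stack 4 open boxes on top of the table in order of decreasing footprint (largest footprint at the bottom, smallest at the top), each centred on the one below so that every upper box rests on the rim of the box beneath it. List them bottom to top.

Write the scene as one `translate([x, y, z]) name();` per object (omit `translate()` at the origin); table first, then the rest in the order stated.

table();
translate([691, 104, 694]) open_box();
translate([696, 120, 807]) open_box_2();
translate([706, 122, 941]) open_box_3();
translate([715, 132, 1044]) open_box_4();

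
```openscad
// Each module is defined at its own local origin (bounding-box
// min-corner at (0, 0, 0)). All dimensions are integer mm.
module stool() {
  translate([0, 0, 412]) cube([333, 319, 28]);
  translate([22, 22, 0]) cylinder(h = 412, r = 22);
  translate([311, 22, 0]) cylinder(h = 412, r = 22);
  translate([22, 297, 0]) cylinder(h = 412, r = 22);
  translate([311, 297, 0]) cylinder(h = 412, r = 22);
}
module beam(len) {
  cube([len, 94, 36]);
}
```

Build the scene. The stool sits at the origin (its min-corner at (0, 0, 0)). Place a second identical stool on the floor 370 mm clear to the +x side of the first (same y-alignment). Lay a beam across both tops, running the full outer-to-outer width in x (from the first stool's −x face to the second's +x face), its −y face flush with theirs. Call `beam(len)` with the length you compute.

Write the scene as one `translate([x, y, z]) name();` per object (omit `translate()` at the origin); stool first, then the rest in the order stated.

stool();
translate([703, 0, 0]) stool();
translate([0, 0, 440]) beam(1036);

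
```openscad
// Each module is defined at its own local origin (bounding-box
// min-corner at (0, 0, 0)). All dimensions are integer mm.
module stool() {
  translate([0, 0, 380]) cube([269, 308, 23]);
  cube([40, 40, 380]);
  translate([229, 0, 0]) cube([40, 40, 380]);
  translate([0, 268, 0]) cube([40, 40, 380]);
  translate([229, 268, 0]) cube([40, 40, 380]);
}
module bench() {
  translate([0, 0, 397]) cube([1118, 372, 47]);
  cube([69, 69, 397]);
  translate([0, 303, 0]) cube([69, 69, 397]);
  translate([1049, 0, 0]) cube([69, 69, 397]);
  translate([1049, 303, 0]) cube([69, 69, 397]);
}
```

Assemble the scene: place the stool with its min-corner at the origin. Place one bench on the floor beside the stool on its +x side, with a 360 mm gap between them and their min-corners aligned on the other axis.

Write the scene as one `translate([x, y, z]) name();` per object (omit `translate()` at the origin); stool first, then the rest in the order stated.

stool();
translate([629, 0, 0]) bench();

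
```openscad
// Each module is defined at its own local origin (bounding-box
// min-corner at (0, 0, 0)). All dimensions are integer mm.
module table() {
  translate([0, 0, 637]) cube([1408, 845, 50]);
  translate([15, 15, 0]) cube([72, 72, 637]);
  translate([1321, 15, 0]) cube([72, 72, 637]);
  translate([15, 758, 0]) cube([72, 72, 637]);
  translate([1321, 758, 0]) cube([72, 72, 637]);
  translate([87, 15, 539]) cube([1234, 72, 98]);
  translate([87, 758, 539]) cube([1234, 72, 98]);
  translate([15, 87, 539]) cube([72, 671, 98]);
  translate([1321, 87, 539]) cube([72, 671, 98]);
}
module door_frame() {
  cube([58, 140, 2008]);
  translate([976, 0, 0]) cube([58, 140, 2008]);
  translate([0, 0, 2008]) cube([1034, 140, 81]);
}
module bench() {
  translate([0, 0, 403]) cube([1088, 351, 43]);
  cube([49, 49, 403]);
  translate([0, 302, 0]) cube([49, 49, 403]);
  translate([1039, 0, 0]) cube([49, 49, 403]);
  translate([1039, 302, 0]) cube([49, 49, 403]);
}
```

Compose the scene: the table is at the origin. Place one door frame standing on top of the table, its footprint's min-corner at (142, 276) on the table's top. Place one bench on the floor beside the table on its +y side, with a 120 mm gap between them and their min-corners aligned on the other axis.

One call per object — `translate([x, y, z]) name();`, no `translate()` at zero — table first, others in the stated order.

table();
translate([142, 276, 687]) door_frame();
translate([0, 965, 0]) bench();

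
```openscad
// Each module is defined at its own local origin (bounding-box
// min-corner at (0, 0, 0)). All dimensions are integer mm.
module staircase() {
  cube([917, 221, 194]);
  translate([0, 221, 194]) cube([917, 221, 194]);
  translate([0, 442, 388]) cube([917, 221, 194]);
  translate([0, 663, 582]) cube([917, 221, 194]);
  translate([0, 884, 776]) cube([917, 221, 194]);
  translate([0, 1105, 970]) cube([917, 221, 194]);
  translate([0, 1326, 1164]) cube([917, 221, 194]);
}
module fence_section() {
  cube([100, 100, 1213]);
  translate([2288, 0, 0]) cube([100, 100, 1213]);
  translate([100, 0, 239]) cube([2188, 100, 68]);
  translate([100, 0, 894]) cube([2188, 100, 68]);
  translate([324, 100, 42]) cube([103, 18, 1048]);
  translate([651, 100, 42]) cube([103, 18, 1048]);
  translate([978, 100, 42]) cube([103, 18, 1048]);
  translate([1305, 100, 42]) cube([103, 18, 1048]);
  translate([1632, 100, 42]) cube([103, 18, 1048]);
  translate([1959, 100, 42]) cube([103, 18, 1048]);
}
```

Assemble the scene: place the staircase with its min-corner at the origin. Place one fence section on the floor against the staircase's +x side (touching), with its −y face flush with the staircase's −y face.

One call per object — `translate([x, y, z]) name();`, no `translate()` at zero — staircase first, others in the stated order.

staircase();
translate([917, 0, 0]) fence_section();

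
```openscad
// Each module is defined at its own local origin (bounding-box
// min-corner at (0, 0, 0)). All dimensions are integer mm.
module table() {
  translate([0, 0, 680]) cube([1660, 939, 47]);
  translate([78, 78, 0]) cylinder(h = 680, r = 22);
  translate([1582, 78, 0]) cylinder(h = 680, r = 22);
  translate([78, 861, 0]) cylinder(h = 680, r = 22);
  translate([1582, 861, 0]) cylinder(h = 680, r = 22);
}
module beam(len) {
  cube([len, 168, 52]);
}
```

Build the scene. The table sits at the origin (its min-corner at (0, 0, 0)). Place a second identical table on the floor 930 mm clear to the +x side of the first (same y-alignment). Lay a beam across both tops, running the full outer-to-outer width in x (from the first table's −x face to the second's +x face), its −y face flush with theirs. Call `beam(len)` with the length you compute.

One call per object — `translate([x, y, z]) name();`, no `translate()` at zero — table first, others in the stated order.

table();
translate([2590, 0, 0]) table();
translate([0, 0, 727]) beam(4250);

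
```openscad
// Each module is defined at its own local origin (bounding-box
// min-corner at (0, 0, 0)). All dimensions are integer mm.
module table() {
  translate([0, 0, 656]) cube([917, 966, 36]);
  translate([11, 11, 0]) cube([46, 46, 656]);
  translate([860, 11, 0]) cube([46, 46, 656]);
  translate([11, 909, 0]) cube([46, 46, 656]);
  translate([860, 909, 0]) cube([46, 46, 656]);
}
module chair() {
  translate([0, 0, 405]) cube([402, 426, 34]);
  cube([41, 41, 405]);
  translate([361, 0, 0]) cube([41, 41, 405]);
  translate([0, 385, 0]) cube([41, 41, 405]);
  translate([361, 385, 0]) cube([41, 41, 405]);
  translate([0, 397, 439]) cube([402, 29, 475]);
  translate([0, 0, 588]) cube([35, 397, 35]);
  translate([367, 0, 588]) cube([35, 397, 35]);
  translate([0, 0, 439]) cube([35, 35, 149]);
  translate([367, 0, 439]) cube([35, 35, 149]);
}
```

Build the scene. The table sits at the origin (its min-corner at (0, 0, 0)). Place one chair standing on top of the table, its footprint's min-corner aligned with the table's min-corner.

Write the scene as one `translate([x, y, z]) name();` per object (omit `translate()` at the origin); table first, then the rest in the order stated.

table();
translate([0, 0, 692]) chair();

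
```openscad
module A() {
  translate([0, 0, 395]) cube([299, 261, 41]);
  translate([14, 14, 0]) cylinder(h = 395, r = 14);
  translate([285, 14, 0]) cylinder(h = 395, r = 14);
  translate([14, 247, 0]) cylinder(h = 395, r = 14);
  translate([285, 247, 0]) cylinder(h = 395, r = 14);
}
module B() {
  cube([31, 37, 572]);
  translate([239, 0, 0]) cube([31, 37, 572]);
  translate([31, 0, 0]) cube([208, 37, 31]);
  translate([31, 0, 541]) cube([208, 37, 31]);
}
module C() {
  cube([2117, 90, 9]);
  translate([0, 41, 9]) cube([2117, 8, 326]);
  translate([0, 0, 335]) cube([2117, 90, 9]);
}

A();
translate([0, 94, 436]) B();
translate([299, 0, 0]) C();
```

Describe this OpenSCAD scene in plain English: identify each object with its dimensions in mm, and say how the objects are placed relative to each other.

A is a four-legged stool. The seat is a 299×261×41 mm slab whose top surface is at z = 436 mm; four round legs, each 28 mm in diameter, run from the floor (z = 0) to the underside of the seat, each leg's axis is inset half a diameter from the nearest pair of seat edges (so the leg's bounding box is flush with the corner).

B is a rectangular picture frame lying in the x–z plane (depth along y). The opening is 208 mm wide (x) by 510 mm tall (z), surrounded by a border 31 mm wide on all four sides. The frame is 37 mm deep and is made of two full-height vertical stiles with two horizontal rails fitted between them.

C is an I-beam lying along x, 2117 mm long. Overall section height 344 mm. Two flanges 90 mm wide (y) and 9 mm thick, one on the floor and one at the top; a web 8 mm thick runs between them, centred on the flange width.

The picture frame is on top of the stool. The I-beam is against the stool's +x side, with their −y faces flush.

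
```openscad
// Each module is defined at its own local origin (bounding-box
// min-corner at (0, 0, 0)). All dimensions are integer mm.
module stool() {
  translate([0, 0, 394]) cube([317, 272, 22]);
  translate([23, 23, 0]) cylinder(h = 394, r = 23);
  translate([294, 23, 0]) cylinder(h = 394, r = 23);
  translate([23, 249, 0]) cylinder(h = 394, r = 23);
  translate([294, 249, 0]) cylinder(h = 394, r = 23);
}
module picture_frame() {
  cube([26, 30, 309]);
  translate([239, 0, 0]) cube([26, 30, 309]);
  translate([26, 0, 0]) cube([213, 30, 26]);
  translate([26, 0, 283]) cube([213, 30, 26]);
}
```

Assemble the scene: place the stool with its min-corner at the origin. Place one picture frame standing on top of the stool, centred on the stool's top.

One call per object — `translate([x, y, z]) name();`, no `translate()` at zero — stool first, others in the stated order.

stool();
translate([26, 121, 416]) picture_frame();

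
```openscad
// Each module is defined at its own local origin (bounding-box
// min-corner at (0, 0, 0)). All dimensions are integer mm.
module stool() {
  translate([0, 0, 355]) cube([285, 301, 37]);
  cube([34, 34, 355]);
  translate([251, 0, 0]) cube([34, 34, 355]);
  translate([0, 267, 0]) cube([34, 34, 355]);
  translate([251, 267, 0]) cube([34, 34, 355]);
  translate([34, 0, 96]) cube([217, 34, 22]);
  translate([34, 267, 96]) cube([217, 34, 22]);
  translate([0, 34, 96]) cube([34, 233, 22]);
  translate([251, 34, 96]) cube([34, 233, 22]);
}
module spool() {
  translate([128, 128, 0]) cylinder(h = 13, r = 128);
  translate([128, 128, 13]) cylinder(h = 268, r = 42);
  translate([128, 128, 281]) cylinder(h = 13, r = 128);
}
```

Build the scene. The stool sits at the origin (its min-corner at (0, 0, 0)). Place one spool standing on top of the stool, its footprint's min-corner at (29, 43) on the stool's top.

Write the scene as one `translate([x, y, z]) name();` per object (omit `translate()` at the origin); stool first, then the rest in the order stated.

stool();
translate([29, 43, 392]) spool();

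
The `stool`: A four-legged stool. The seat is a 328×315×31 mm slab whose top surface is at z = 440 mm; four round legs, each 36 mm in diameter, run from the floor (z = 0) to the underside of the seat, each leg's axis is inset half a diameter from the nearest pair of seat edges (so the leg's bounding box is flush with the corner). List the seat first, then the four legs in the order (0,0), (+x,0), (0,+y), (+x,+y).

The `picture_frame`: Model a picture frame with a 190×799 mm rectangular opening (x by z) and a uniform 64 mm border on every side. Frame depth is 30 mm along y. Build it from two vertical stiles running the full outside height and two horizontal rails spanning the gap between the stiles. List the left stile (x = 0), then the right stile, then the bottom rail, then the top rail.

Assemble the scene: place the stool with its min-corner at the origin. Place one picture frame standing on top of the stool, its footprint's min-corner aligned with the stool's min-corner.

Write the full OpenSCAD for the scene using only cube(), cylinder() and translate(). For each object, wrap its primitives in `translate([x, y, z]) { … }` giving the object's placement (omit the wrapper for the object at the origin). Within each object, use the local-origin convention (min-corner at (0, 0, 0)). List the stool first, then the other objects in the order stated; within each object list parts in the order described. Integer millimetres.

translate([0, 0, 409]) cube([328, 315, 31]);
translate([18, 18, 0]) cylinder(h = 409, r = 18);
translate([310, 18, 0]) cylinder(h = 409, r = 18);
translate([18, 297, 0]) cylinder(h = 409, r = 18);
translate([310, 297, 0]) cylinder(h = 409, r = 18);
translate([0, 0, 440]) {
  cube([64, 30, 927]);
  translate([254, 0, 0]) cube([64, 30, 927]);
  translate([64, 0, 0]) cube([190, 30, 64]);
  translate([64, 0, 863]) cube([190, 30, 64]);
}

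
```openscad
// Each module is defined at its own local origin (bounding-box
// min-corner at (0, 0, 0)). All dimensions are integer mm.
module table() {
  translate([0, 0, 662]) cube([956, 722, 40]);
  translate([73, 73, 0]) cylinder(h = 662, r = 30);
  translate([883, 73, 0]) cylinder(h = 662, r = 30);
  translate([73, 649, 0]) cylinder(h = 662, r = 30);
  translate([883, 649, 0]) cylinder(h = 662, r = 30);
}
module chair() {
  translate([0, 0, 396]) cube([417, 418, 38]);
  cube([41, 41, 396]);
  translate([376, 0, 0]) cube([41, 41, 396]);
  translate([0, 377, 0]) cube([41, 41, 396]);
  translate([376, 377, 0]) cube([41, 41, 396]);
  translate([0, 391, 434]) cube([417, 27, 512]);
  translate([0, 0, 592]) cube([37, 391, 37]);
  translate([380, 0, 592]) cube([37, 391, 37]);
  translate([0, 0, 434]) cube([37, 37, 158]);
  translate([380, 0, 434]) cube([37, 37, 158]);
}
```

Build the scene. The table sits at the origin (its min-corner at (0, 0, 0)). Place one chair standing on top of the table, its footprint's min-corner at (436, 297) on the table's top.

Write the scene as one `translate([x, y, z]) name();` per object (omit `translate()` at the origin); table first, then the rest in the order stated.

table();
translate([436, 297, 702]) chair();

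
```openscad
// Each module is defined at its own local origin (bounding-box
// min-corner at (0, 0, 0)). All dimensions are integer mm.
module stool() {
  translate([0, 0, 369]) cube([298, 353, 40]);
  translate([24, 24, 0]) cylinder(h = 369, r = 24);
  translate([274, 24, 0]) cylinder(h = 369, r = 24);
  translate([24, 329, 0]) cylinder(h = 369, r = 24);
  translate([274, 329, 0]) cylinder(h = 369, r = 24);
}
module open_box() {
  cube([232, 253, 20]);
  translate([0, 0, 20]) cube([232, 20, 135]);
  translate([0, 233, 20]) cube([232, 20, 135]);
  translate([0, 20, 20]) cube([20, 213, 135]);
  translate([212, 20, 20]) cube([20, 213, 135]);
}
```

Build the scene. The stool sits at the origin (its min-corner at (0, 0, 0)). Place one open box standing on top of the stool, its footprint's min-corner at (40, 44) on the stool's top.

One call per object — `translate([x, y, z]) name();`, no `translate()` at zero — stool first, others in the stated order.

stool();
translate([40, 44, 409]) open_box();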